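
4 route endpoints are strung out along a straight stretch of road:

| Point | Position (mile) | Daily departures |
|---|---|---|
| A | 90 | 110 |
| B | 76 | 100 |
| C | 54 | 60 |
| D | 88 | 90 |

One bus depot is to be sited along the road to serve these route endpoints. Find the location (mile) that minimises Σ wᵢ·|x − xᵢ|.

For a sum of weighted absolute distances on a line, the optimum is the weighted median (not the mean). Total weight W = 360; half-weight = 180.
Sort by position and accumulate weight:
  mile 54 (C, w=60) → cum 60
  mile 76 (B, w=100) → cum 160
  mile 88 (D, w=90) → cum 250  ≥ 180 → median here
  mile 90 (A, w=110) → cum 360
Optimal location: mile 88.

x = 88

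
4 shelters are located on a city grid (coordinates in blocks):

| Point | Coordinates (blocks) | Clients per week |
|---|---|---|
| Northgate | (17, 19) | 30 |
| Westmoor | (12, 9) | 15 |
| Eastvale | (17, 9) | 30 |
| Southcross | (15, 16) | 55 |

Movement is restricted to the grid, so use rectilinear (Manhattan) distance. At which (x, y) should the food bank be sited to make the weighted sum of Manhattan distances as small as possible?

Manhattan distance separates: Σwᵢ(|x−xᵢ|+|y−yᵢ|) = Σwᵢ|x−xᵢ| + Σwᵢ|y−yᵢ|, so x and y are optimised independently as 1-D weighted medians.
Total weight W = 130; half = 65.
x-coordinate, sorted with cumulative weight:
  x=12 (Westmoor, w=15) cum 15
  x=15 (Southcross, w=55) cum 70  ← median
  x=17 (Northgate, w=30) cum 100
  x=17 (Eastvale, w=30) cum 130
⇒ x* = 15
y-coordinate, sorted with cumulative weight:
  y=9 (Westmoor, w=15) cum 15
  y=9 (Eastvale, w=30) cum 45
  y=16 (Southcross, w=55) cum 100  ← median
  y=19 (Northgate, w=30) cum 130
⇒ y* = 16

(15, 16)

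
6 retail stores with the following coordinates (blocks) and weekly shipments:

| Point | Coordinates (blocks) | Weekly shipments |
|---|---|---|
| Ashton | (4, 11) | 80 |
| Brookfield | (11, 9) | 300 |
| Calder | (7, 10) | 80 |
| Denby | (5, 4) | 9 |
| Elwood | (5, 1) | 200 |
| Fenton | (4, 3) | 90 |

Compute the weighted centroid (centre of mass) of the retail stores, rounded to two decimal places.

The minimiser of Σwᵢ‖p−pᵢ‖² is the weighted centroid p* = (Σwᵢpᵢ)/(Σwᵢ).
Σwᵢ = 759.
Σwᵢxᵢ = 80·4 + 300·11 + 80·7 + 9·5 + 200·5 + 90·4 = 5585.
Σwᵢyᵢ = 80·11 + 300·9 + 80·10 + 9·4 + 200·1 + 90·3 = 4886.
x* = 5585/759 = 7.36, y* = 4886/759 = 6.44.

(7.36, 6.44)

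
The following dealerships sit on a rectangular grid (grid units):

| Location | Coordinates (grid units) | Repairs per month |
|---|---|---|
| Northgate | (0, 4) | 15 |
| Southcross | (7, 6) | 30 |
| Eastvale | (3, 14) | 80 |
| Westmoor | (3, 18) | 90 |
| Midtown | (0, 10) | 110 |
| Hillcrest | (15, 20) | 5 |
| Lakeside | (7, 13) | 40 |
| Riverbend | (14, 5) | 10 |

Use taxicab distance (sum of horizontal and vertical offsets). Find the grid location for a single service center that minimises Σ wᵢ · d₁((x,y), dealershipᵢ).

Manhattan distance separates: Σwᵢ(|x−xᵢ|+|y−yᵢ|) = Σwᵢ|x−xᵢ| + Σwᵢ|y−yᵢ|, so x and y are optimised independently as 1-D weighted medians.
Total weight W = 380; half = 190.
x-coordinate, sorted with cumulative weight:
  x=0 (Northgate, w=15) cum 15
  x=0 (Midtown, w=110) cum 125
  x=3 (Eastvale, w=80) cum 205  ← median
  x=3 (Westmoor, w=90) cum 295
  x=7 (Southcross, w=30) cum 325
  x=7 (Lakeside, w=40) cum 365
  x=14 (Riverbend, w=10) cum 375
  x=15 (Hillcrest, w=5) cum 380
⇒ x* = 3
y-coordinate, sorted with cumulative weight:
  y=4 (Northgate, w=15) cum 15
  y=5 (Riverbend, w=10) cum 25
  y=6 (Southcross, w=30) cum 55
  y=10 (Midtown, w=110) cum 165
  y=13 (Lakeside, w=40) cum 205  ← median
  y=14 (Eastvale, w=80) cum 285
  y=18 (Westmoor, w=90) cum 375
  y=20 (Hillcrest, w=5) cum 380
⇒ y* = 13

(3, 13)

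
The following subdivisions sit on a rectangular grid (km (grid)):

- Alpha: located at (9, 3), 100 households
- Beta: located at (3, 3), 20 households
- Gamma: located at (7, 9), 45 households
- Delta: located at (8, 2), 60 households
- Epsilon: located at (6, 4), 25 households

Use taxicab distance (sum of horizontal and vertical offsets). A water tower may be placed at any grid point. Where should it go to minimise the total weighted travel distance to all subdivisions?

Manhattan distance separates: Σwᵢ(|x−xᵢ|+|y−yᵢ|) = Σwᵢ|x−xᵢ| + Σwᵢ|y−yᵢ|, so x and y are optimised independently as 1-D weighted medians.
Total weight W = 250; half = 125.
x-coordinate, sorted with cumulative weight:
  x=3 (Beta, w=20) cum 20
  x=6 (Epsilon, w=25) cum 45
  x=7 (Gamma, w=45) cum 90
  x=8 (Delta, w=60) cum 150  ← median
  x=9 (Alpha, w=100) cum 250
⇒ x* = 8
y-coordinate, sorted with cumulative weight:
  y=2 (Delta, w=60) cum 60
  y=3 (Alpha, w=100) cum 160  ← median
  y=3 (Beta, w=20) cum 180
  y=4 (Epsilon, w=25) cum 205
  y=9 (Gamma, w=45) cum 250
⇒ y* = 3

(8, 3)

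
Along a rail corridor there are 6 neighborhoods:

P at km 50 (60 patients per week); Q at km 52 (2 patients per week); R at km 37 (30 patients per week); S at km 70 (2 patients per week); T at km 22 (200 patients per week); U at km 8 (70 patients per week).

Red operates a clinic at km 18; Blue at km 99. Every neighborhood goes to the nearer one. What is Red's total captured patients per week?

The indifferent point is the midpoint (18+99)/2 = 58.5; neighborhoods left of it (closer to Red at 18) go to Red, those right go to Blue.
  U at 8 (w=70) → Red
  T at 22 (w=200) → Red
  R at 37 (w=30) → Red
  P at 50 (w=60) → Red
  Q at 52 (w=2) → Red
  S at 70 (w=2) → Blue
Red captures 362; Blue captures 2.

362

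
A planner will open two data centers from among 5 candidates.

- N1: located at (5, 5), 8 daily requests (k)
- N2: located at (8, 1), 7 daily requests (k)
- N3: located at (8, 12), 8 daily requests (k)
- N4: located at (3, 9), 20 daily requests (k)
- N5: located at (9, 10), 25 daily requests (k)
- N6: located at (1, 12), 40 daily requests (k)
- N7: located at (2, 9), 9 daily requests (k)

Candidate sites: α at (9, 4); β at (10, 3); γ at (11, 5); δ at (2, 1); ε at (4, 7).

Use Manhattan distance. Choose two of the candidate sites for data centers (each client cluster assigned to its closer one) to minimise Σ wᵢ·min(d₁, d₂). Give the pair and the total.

Evaluate every pair (each demand assigned to the nearer of the two):
  {α, ε}: total = 690
  {γ, ε}: total = 736
  {β, ε}: total = 740
  {δ, ε}: total = 754
  {α, δ}: total = 1022
  {γ, δ}: total = 1077
  {β, δ}: total = 1104
  {α, β}: total = 1258
  {α, γ}: total = 1258
  {β, γ}: total = 1368
Best pair: {α, ε} with total 690.

{α, ε}, total 690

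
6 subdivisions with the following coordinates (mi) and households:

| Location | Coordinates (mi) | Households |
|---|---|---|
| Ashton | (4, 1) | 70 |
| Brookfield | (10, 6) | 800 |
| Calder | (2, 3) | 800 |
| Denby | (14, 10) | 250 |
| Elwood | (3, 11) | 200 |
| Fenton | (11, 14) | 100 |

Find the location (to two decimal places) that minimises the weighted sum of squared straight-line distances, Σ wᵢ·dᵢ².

The minimiser of Σwᵢ‖p−pᵢ‖² is the weighted centroid p* = (Σwᵢpᵢ)/(Σwᵢ).
Σwᵢ = 2220.
Σwᵢxᵢ = 70·4 + 800·10 + 800·2 + 250·14 + 200·3 + 100·11 = 15080.
Σwᵢyᵢ = 70·1 + 800·6 + 800·3 + 250·10 + 200·11 + 100·14 = 13370.
x* = 15080/2220 = 6.79, y* = 13370/2220 = 6.02.

(6.79, 6.02)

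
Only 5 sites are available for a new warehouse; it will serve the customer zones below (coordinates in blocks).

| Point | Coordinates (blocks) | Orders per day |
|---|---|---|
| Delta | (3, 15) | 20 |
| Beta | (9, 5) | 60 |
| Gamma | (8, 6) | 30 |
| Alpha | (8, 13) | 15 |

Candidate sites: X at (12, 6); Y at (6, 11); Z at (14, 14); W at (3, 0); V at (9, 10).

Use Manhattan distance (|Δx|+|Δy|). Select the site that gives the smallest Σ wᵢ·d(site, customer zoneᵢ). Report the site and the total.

Total weighted distance at each candidate:
  X (12, 6): total = 885
  Y (6, 11): total = 950
  Z (14, 14): total = 1605
  W (3, 0): total = 1560
  V (9, 10): total = 730
Minimum is at V with total 730 blocks.

V, total 730 blocks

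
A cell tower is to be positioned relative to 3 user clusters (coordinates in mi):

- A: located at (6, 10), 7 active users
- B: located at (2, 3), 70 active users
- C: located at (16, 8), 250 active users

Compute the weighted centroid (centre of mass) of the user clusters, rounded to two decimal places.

The minimiser of Σwᵢ‖p−pᵢ‖² is the weighted centroid p* = (Σwᵢpᵢ)/(Σwᵢ).
Σwᵢ = 327.
Σwᵢxᵢ = 7·6 + 70·2 + 250·16 = 4182.
Σwᵢyᵢ = 7·10 + 70·3 + 250·8 = 2280.
x* = 4182/327 = 12.79, y* = 2280/327 = 6.97.

(12.79, 6.97)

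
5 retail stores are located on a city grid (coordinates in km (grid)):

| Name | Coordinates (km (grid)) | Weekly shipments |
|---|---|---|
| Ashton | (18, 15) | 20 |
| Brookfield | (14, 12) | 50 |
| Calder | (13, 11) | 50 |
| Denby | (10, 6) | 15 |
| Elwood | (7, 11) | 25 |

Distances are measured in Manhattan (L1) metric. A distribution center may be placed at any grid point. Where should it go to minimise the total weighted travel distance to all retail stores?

(13, 11)

Manhattan distance separates: Σwᵢ(|x−xᵢ|+|y−yᵢ|) = Σwᵢ|x−xᵢ| + Σwᵢ|y−yᵢ|, so x and y are optimised independently as 1-D weighted medians.
Total weight W = 160; half = 80.
x-coordinate, sorted with cumulative weight:
  x=7 (Elwood, w=25) cum 25
  x=10 (Denby, w=15) cum 40
  x=13 (Calder, w=50) cum 90  ← median
  x=14 (Brookfield, w=50) cum 140
  x=18 (Ashton, w=20) cum 160
⇒ x* = 13
y-coordinate, sorted with cumulative weight:
  y=6 (Denby, w=15) cum 15
  y=11 (Calder, w=50) cum 65
  y=11 (Elwood, w=25) cum 90  ← median
  y=12 (Brookfield, w=50) cum 140
  y=15 (Ashton, w=20) cum 160
⇒ y* = 11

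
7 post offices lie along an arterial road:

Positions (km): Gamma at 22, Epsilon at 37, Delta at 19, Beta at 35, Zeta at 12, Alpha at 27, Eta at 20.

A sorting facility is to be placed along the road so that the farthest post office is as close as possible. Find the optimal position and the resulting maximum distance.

location 24.5, max distance 12.5

The 1-center on a line is the midpoint of the two extreme points: leftmost at 12, rightmost at 37.
Optimal location = (12 + 37)/2 = 24.5; maximum distance = (37 − 12)/2 = 12.5.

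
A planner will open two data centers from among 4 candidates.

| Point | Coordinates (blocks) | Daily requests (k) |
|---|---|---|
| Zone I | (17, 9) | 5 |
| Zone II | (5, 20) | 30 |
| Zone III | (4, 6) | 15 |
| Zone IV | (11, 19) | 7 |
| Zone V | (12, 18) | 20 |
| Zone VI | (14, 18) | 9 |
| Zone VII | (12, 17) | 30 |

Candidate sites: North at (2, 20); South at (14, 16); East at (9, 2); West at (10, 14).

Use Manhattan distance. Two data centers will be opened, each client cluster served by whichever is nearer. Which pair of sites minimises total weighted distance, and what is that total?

{North, South}, total 610

Evaluate every pair (each demand assigned to the nearer of the two):
  {North, South}: total = 610
  {North, West}: total = 744
  {South, East}: total = 805
  {South, West}: total = 820
  {East, West}: total = 909
  {North, East}: total = 1126
Best pair: {North, South} with total 610.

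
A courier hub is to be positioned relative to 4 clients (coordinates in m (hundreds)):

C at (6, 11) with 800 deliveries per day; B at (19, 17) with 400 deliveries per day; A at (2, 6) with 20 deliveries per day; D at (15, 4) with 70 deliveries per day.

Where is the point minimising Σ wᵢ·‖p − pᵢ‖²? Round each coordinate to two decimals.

The minimiser of Σwᵢ‖p−pᵢ‖² is the weighted centroid p* = (Σwᵢpᵢ)/(Σwᵢ).
Σwᵢ = 1290.
Σwᵢxᵢ = 800·6 + 400·19 + 20·2 + 70·15 = 13490.
Σwᵢyᵢ = 800·11 + 400·17 + 20·6 + 70·4 = 16000.
x* = 13490/1290 = 10.46, y* = 16000/1290 = 12.40.

(10.46, 12.40)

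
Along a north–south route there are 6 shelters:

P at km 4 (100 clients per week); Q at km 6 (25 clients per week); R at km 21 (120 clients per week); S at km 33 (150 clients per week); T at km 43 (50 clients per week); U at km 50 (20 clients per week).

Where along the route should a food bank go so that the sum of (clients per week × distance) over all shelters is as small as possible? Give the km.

x = 21

For a sum of weighted absolute distances on a line, the optimum is the weighted median (not the mean). Total weight W = 465; half-weight = 232.5.
Sort by position and accumulate weight:
  km 4 (P, w=100) → cum 100
  km 6 (Q, w=25) → cum 125
  km 21 (R, w=120) → cum 245  ≥ 232.5 → median here
  km 33 (S, w=150) → cum 395
  km 43 (T, w=50) → cum 445
  km 50 (U, w=20) → cum 465
Optimal location: km 21.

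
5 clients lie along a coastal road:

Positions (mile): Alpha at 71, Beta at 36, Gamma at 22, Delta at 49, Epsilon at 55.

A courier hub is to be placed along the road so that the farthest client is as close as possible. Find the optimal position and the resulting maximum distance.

location 46.5, max distance 24.5

The 1-center on a line is the midpoint of the two extreme points: leftmost at 22, rightmost at 71.
Optimal location = (22 + 71)/2 = 46.5; maximum distance = (71 − 22)/2 = 24.5.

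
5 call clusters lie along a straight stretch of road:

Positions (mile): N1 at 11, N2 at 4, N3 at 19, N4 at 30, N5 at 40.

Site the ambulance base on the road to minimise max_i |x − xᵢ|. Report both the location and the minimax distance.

The 1-center on a line is the midpoint of the two extreme points: leftmost at 4, rightmost at 40.
Optimal location = (4 + 40)/2 = 22; maximum distance = (40 − 4)/2 = 18.

location 22, max distance 18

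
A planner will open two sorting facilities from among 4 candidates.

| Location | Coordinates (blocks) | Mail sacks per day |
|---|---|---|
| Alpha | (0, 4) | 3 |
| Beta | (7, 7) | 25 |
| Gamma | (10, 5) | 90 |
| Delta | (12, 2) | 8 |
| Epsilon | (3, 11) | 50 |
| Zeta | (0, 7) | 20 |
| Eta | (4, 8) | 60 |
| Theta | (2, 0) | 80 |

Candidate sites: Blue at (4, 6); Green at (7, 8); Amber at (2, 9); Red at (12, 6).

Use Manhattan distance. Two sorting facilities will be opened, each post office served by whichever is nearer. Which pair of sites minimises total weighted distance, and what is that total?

{Blue, Red}, total 1580

Evaluate every pair (each demand assigned to the nearer of the two):
  {Blue, Red}: total = 1580
  {Amber, Red}: total = 1603
  {Green, Amber}: total = 1804
  {Blue, Green}: total = 1831
  {Blue, Amber}: total = 1834
  {Green, Red}: total = 2090
Best pair: {Blue, Red} with total 1580.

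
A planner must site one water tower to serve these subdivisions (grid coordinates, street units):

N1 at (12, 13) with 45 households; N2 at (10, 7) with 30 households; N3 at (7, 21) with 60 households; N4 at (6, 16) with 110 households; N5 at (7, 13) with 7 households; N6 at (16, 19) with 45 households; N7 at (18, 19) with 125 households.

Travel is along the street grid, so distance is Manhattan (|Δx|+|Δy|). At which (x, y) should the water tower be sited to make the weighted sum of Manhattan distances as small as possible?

Manhattan distance separates: Σwᵢ(|x−xᵢ|+|y−yᵢ|) = Σwᵢ|x−xᵢ| + Σwᵢ|y−yᵢ|, so x and y are optimised independently as 1-D weighted medians.
Total weight W = 422; half = 211.
x-coordinate, sorted with cumulative weight:
  x=6 (N4, w=110) cum 110
  x=7 (N3, w=60) cum 170
  x=7 (N5, w=7) cum 177
  x=10 (N2, w=30) cum 207
  x=12 (N1, w=45) cum 252  ← median
  x=16 (N6, w=45) cum 297
  x=18 (N7, w=125) cum 422
⇒ x* = 12
y-coordinate, sorted with cumulative weight:
  y=7 (N2, w=30) cum 30
  y=13 (N1, w=45) cum 75
  y=13 (N5, w=7) cum 82
  y=16 (N4, w=110) cum 192
  y=19 (N6, w=45) cum 237  ← median
  y=19 (N7, w=125) cum 362
  y=21 (N3, w=60) cum 422
⇒ y* = 19

(12, 19)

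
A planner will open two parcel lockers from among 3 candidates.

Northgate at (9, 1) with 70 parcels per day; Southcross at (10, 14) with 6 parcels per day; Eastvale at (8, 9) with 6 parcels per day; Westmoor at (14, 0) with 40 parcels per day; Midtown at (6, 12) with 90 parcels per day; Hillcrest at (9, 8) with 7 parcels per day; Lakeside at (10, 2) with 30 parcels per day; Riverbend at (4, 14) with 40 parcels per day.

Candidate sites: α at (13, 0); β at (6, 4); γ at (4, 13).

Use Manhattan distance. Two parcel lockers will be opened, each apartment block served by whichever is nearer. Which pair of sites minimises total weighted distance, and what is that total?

Evaluate every pair (each demand assigned to the nearer of the two):
  {α, γ}: total = 1010
  {β, γ}: total = 1523
  {α, β}: total = 1915
Best pair: {α, γ} with total 1010.

{α, γ}, total 1010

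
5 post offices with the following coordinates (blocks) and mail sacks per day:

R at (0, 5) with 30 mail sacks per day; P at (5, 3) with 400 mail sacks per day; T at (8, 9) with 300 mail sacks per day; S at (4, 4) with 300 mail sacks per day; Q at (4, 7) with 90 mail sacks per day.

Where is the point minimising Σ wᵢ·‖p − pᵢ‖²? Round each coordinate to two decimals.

The minimiser of Σwᵢ‖p−pᵢ‖² is the weighted centroid p* = (Σwᵢpᵢ)/(Σwᵢ).
Σwᵢ = 1120.
Σwᵢxᵢ = 30·0 + 400·5 + 300·8 + 300·4 + 90·4 = 5960.
Σwᵢyᵢ = 30·5 + 400·3 + 300·9 + 300·4 + 90·7 = 5880.
x* = 5960/1120 = 5.32, y* = 5880/1120 = 5.25.

(5.32, 5.25)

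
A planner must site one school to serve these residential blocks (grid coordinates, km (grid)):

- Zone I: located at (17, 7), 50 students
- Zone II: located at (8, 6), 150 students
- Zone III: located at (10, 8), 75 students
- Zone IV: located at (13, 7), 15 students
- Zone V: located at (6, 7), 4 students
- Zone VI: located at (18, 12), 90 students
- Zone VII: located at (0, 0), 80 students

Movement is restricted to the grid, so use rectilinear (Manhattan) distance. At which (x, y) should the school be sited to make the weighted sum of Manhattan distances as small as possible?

(8, 7)

Manhattan distance separates: Σwᵢ(|x−xᵢ|+|y−yᵢ|) = Σwᵢ|x−xᵢ| + Σwᵢ|y−yᵢ|, so x and y are optimised independently as 1-D weighted medians.
Total weight W = 464; half = 232.
x-coordinate, sorted with cumulative weight:
  x=0 (Zone VII, w=80) cum 80
  x=6 (Zone V, w=4) cum 84
  x=8 (Zone II, w=150) cum 234  ← median
  x=10 (Zone III, w=75) cum 309
  x=13 (Zone IV, w=15) cum 324
  x=17 (Zone I, w=50) cum 374
  x=18 (Zone VI, w=90) cum 464
⇒ x* = 8
y-coordinate, sorted with cumulative weight:
  y=0 (Zone VII, w=80) cum 80
  y=6 (Zone II, w=150) cum 230
  y=7 (Zone I, w=50) cum 280  ← median
  y=7 (Zone IV, w=15) cum 295
  y=7 (Zone V, w=4) cum 299
  y=8 (Zone III, w=75) cum 374
  y=12 (Zone VI, w=90) cum 464
⇒ y* = 7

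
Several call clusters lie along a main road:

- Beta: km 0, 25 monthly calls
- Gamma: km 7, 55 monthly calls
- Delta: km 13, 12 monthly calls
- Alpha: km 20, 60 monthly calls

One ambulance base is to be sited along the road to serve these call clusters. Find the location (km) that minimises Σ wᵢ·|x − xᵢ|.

For a sum of weighted absolute distances on a line, the optimum is the weighted median (not the mean). Total weight W = 152; half-weight = 76.
Sort by position and accumulate weight:
  km 0 (Beta, w=25) → cum 25
  km 7 (Gamma, w=55) → cum 80  ≥ 76 → median here
  km 13 (Delta, w=12) → cum 92
  km 20 (Alpha, w=60) → cum 152
Optimal location: km 7.

x = 7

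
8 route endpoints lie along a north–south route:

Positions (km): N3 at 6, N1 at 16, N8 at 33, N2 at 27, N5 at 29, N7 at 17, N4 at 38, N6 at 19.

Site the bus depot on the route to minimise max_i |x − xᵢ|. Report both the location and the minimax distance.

location 22, max distance 16

The 1-center on a line is the midpoint of the two extreme points: leftmost at 6, rightmost at 38.
Optimal location = (6 + 38)/2 = 22; maximum distance = (38 − 6)/2 = 16.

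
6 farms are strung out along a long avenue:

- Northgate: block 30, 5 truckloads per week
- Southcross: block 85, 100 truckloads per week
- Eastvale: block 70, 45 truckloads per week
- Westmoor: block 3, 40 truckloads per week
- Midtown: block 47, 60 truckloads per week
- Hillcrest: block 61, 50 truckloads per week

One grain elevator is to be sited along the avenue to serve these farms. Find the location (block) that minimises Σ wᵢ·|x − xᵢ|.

x = 61

For a sum of weighted absolute distances on a line, the optimum is the weighted median (not the mean). Total weight W = 300; half-weight = 150.
Sort by position and accumulate weight:
  block 3 (Westmoor, w=40) → cum 40
  block 30 (Northgate, w=5) → cum 45
  block 47 (Midtown, w=60) → cum 105
  block 61 (Hillcrest, w=50) → cum 155  ≥ 150 → median here
  block 70 (Eastvale, w=45) → cum 200
  block 85 (Southcross, w=100) → cum 300
Optimal location: block 61.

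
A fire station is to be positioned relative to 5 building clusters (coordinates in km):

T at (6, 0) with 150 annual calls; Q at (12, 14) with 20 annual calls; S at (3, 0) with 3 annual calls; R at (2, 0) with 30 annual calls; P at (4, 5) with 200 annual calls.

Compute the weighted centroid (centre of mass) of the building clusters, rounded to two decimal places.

The minimiser of Σwᵢ‖p−pᵢ‖² is the weighted centroid p* = (Σwᵢpᵢ)/(Σwᵢ).
Σwᵢ = 403.
Σwᵢxᵢ = 150·6 + 20·12 + 3·3 + 30·2 + 200·4 = 2009.
Σwᵢyᵢ = 150·0 + 20·14 + 3·0 + 30·0 + 200·5 = 1280.
x* = 2009/403 = 4.99, y* = 1280/403 = 3.18.

(4.99, 3.18)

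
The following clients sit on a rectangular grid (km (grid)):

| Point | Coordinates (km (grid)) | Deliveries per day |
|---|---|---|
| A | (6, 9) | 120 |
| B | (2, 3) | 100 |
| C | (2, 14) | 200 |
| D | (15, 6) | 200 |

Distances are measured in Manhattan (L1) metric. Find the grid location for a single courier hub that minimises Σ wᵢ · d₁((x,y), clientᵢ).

Manhattan distance separates: Σwᵢ(|x−xᵢ|+|y−yᵢ|) = Σwᵢ|x−xᵢ| + Σwᵢ|y−yᵢ|, so x and y are optimised independently as 1-D weighted medians.
Total weight W = 620; half = 310.
x-coordinate, sorted with cumulative weight:
  x=2 (B, w=100) cum 100
  x=2 (C, w=200) cum 300
  x=6 (A, w=120) cum 420  ← median
  x=15 (D, w=200) cum 620
⇒ x* = 6
y-coordinate, sorted with cumulative weight:
  y=3 (B, w=100) cum 100
  y=6 (D, w=200) cum 300
  y=9 (A, w=120) cum 420  ← median
  y=14 (C, w=200) cum 620
⇒ y* = 9

(6, 9)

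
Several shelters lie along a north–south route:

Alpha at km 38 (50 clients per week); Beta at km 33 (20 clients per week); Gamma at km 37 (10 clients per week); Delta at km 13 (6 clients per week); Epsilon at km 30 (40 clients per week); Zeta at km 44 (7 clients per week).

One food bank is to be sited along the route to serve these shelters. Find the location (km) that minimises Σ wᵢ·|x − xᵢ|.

For a sum of weighted absolute distances on a line, the optimum is the weighted median (not the mean). Total weight W = 133; half-weight = 66.5.
Sort by position and accumulate weight:
  km 13 (Delta, w=6) → cum 6
  km 30 (Epsilon, w=40) → cum 46
  km 33 (Beta, w=20) → cum 66
  km 37 (Gamma, w=10) → cum 76  ≥ 66.5 → median here
  km 38 (Alpha, w=50) → cum 126
  km 44 (Zeta, w=7) → cum 133
Optimal location: km 37.

x = 37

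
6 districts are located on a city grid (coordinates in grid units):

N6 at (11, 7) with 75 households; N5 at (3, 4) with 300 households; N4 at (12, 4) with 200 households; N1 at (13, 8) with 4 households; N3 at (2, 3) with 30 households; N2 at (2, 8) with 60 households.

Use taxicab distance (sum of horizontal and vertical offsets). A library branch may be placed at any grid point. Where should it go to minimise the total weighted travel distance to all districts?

(3, 4)

Manhattan distance separates: Σwᵢ(|x−xᵢ|+|y−yᵢ|) = Σwᵢ|x−xᵢ| + Σwᵢ|y−yᵢ|, so x and y are optimised independently as 1-D weighted medians.
Total weight W = 669; half = 334.5.
x-coordinate, sorted with cumulative weight:
  x=2 (N3, w=30) cum 30
  x=2 (N2, w=60) cum 90
  x=3 (N5, w=300) cum 390  ← median
  x=11 (N6, w=75) cum 465
  x=12 (N4, w=200) cum 665
  x=13 (N1, w=4) cum 669
⇒ x* = 3
y-coordinate, sorted with cumulative weight:
  y=3 (N3, w=30) cum 30
  y=4 (N5, w=300) cum 330
  y=4 (N4, w=200) cum 530  ← median
  y=7 (N6, w=75) cum 605
  y=8 (N1, w=4) cum 609
  y=8 (N2, w=60) cum 669
⇒ y* = 4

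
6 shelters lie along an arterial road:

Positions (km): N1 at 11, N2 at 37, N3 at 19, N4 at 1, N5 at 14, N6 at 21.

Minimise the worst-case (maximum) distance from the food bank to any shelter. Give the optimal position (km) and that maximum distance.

location 19, max distance 18

The 1-center on a line is the midpoint of the two extreme points: leftmost at 1, rightmost at 37.
Optimal location = (1 + 37)/2 = 19; maximum distance = (37 − 1)/2 = 18.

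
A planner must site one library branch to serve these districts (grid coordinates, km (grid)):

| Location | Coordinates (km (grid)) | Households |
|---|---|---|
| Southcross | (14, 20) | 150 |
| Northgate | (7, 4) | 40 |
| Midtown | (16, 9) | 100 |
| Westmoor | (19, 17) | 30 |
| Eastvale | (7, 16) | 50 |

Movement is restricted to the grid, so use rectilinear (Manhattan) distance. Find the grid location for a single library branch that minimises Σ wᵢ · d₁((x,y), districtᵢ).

(14, 16)

Manhattan distance separates: Σwᵢ(|x−xᵢ|+|y−yᵢ|) = Σwᵢ|x−xᵢ| + Σwᵢ|y−yᵢ|, so x and y are optimised independently as 1-D weighted medians.
Total weight W = 370; half = 185.
x-coordinate, sorted with cumulative weight:
  x=7 (Northgate, w=40) cum 40
  x=7 (Eastvale, w=50) cum 90
  x=14 (Southcross, w=150) cum 240  ← median
  x=16 (Midtown, w=100) cum 340
  x=19 (Westmoor, w=30) cum 370
⇒ x* = 14
y-coordinate, sorted with cumulative weight:
  y=4 (Northgate, w=40) cum 40
  y=9 (Midtown, w=100) cum 140
  y=16 (Eastvale, w=50) cum 190  ← median
  y=17 (Westmoor, w=30) cum 220
  y=20 (Southcross, w=150) cum 370
⇒ y* = 16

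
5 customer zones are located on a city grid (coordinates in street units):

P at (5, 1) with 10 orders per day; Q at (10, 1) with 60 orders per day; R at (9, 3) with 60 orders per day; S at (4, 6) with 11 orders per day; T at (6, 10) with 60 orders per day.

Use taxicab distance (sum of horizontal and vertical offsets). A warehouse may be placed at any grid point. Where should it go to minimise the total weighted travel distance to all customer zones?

(9, 3)

Manhattan distance separates: Σwᵢ(|x−xᵢ|+|y−yᵢ|) = Σwᵢ|x−xᵢ| + Σwᵢ|y−yᵢ|, so x and y are optimised independently as 1-D weighted medians.
Total weight W = 201; half = 100.5.
x-coordinate, sorted with cumulative weight:
  x=4 (S, w=11) cum 11
  x=5 (P, w=10) cum 21
  x=6 (T, w=60) cum 81
  x=9 (R, w=60) cum 141  ← median
  x=10 (Q, w=60) cum 201
⇒ x* = 9
y-coordinate, sorted with cumulative weight:
  y=1 (P, w=10) cum 10
  y=1 (Q, w=60) cum 70
  y=3 (R, w=60) cum 130  ← median
  y=6 (S, w=11) cum 141
  y=10 (T, w=60) cum 201
⇒ y* = 3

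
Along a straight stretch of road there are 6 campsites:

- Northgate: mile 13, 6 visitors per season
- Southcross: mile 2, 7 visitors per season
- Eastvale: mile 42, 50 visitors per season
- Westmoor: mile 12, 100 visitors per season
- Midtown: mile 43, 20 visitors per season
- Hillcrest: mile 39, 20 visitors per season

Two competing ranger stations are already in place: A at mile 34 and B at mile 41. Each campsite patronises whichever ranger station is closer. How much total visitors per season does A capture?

113

The indifferent point is the midpoint (34+41)/2 = 37.5; campsites left of it (closer to A at 34) go to A, those right go to B.
  Southcross at 2 (w=7) → A
  Westmoor at 12 (w=100) → A
  Northgate at 13 (w=6) → A
  Hillcrest at 39 (w=20) → B
  Eastvale at 42 (w=50) → B
  Midtown at 43 (w=20) → B
A captures 113; B captures 90.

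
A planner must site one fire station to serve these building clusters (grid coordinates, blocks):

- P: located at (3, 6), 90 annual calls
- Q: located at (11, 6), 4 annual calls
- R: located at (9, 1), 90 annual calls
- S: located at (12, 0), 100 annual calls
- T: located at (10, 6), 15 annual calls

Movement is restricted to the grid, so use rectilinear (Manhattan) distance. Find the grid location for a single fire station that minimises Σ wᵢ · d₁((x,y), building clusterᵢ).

(9, 1)

Manhattan distance separates: Σwᵢ(|x−xᵢ|+|y−yᵢ|) = Σwᵢ|x−xᵢ| + Σwᵢ|y−yᵢ|, so x and y are optimised independently as 1-D weighted medians.
Total weight W = 299; half = 149.5.
x-coordinate, sorted with cumulative weight:
  x=3 (P, w=90) cum 90
  x=9 (R, w=90) cum 180  ← median
  x=10 (T, w=15) cum 195
  x=11 (Q, w=4) cum 199
  x=12 (S, w=100) cum 299
⇒ x* = 9
y-coordinate, sorted with cumulative weight:
  y=0 (S, w=100) cum 100
  y=1 (R, w=90) cum 190  ← median
  y=6 (P, w=90) cum 280
  y=6 (Q, w=4) cum 284
  y=6 (T, w=15) cum 299
⇒ y* = 1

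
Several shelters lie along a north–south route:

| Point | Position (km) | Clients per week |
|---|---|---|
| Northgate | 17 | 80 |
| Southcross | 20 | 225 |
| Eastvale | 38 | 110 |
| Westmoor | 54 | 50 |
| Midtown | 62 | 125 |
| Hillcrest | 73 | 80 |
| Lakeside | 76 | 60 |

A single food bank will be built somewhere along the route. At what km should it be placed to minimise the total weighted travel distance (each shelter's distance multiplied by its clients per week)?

x = 38

For a sum of weighted absolute distances on a line, the optimum is the weighted median (not the mean). Total weight W = 730; half-weight = 365.
Sort by position and accumulate weight:
  km 17 (Northgate, w=80) → cum 80
  km 20 (Southcross, w=225) → cum 305
  km 38 (Eastvale, w=110) → cum 415  ≥ 365 → median here
  km 54 (Westmoor, w=50) → cum 465
  km 62 (Midtown, w=125) → cum 590
  km 73 (Hillcrest, w=80) → cum 670
  km 76 (Lakeside, w=60) → cum 730
Optimal location: km 38.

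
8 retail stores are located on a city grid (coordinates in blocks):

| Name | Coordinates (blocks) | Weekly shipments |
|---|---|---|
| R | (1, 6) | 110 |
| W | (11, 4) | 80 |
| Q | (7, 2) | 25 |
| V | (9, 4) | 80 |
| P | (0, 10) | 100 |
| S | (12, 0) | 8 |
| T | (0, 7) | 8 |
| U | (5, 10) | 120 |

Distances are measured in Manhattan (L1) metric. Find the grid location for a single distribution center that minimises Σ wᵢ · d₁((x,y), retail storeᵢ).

Manhattan distance separates: Σwᵢ(|x−xᵢ|+|y−yᵢ|) = Σwᵢ|x−xᵢ| + Σwᵢ|y−yᵢ|, so x and y are optimised independently as 1-D weighted medians.
Total weight W = 531; half = 265.5.
x-coordinate, sorted with cumulative weight:
  x=0 (P, w=100) cum 100
  x=0 (T, w=8) cum 108
  x=1 (R, w=110) cum 218
  x=5 (U, w=120) cum 338  ← median
  x=7 (Q, w=25) cum 363
  x=9 (V, w=80) cum 443
  x=11 (W, w=80) cum 523
  x=12 (S, w=8) cum 531
⇒ x* = 5
y-coordinate, sorted with cumulative weight:
  y=0 (S, w=8) cum 8
  y=2 (Q, w=25) cum 33
  y=4 (W, w=80) cum 113
  y=4 (V, w=80) cum 193
  y=6 (R, w=110) cum 303  ← median
  y=7 (T, w=8) cum 311
  y=10 (P, w=100) cum 411
  y=10 (U, w=120) cum 531
⇒ y* = 6

(5, 6)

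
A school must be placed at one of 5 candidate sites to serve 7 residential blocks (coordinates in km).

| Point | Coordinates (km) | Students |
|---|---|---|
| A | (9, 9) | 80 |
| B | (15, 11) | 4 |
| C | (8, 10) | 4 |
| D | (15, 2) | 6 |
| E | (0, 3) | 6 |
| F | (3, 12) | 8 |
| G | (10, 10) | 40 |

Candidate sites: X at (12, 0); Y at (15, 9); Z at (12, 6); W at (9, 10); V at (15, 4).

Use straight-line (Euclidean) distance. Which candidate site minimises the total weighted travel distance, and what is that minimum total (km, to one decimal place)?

W, total 327.3 km

Total weighted distance at each candidate:
  X (12, 0): total = 1471.4
  Y (15, 9): total = 958.1
  Z (12, 6): total = 755.0
  W (9, 10): total = 327.3
  V (15, 4): total = 1219.7
Minimum is at W with total 327.3 km.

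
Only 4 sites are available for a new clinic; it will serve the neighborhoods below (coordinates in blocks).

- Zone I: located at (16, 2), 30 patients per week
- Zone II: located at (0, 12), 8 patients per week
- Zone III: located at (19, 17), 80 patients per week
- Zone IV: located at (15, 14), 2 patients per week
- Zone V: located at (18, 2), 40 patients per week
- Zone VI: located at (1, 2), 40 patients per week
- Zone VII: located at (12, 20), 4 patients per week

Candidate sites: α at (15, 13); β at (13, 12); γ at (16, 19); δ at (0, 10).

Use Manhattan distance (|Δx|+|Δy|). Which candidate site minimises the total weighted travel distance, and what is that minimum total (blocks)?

α, total 2730 blocks

Total weighted distance at each candidate:
  α (15, 13): total = 2730
  β (13, 12): total = 2898
  γ (16, 19): total = 3166
  δ (0, 10): total = 4342
Minimum is at α with total 2730 blocks.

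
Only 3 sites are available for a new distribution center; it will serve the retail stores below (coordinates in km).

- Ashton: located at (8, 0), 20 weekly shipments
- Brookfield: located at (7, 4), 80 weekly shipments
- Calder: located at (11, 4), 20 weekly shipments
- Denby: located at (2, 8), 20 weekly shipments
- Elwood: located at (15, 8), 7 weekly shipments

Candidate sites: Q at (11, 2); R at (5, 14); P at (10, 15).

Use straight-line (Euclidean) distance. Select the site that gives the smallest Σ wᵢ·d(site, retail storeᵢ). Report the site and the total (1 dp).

Q, total 736.7 km

Total weighted distance at each candidate:
  Q (11, 2): total = 736.7
  R (5, 14): total = 1551.2
  P (10, 15): total = 1708.5
Minimum is at Q with total 736.7 km.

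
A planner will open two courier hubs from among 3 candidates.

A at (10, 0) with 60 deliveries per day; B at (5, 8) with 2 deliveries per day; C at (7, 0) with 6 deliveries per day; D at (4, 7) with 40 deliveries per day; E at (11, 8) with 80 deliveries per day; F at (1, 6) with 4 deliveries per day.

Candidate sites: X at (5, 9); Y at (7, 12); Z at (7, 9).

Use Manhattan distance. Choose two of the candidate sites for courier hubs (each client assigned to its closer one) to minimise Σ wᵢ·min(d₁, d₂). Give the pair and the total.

Evaluate every pair (each demand assigned to the nearer of the two):
  {X, Z}: total = 1324
  {Y, Z}: total = 1416
  {X, Y}: total = 1616
Best pair: {X, Z} with total 1324.

{X, Z}, total 1324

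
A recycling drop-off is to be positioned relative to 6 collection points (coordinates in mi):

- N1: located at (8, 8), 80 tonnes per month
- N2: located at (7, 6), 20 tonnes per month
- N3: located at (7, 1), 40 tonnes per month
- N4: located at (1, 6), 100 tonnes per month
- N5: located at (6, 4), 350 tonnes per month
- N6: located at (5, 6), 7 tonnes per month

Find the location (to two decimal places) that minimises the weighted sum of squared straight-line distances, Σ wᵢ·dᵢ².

(5.52, 4.76)

The minimiser of Σwᵢ‖p−pᵢ‖² is the weighted centroid p* = (Σwᵢpᵢ)/(Σwᵢ).
Σwᵢ = 597.
Σwᵢxᵢ = 80·8 + 20·7 + 40·7 + 100·1 + 350·6 + 7·5 = 3295.
Σwᵢyᵢ = 80·8 + 20·6 + 40·1 + 100·6 + 350·4 + 7·6 = 2842.
x* = 3295/597 = 5.52, y* = 2842/597 = 4.76.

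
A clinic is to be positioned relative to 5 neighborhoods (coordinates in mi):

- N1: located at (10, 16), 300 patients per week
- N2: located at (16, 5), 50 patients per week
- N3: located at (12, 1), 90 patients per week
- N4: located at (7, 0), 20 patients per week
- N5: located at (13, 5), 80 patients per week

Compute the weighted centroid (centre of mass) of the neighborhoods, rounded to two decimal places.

The minimiser of Σwᵢ‖p−pᵢ‖² is the weighted centroid p* = (Σwᵢpᵢ)/(Σwᵢ).
Σwᵢ = 540.
Σwᵢxᵢ = 300·10 + 50·16 + 90·12 + 20·7 + 80·13 = 6060.
Σwᵢyᵢ = 300·16 + 50·5 + 90·1 + 20·0 + 80·5 = 5540.
x* = 6060/540 = 11.22, y* = 5540/540 = 10.26.

(11.22, 10.26)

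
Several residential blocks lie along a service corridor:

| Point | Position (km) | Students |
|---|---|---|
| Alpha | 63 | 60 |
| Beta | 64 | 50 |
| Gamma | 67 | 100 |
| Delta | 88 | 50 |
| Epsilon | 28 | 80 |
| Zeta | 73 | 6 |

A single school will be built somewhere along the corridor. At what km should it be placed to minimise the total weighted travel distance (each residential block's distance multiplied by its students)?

x = 64

For a sum of weighted absolute distances on a line, the optimum is the weighted median (not the mean). Total weight W = 346; half-weight = 173.
Sort by position and accumulate weight:
  km 28 (Epsilon, w=80) → cum 80
  km 63 (Alpha, w=60) → cum 140
  km 64 (Beta, w=50) → cum 190  ≥ 173 → median here
  km 67 (Gamma, w=100) → cum 290
  km 73 (Zeta, w=6) → cum 296
  km 88 (Delta, w=50) → cum 346
Optimal location: km 64.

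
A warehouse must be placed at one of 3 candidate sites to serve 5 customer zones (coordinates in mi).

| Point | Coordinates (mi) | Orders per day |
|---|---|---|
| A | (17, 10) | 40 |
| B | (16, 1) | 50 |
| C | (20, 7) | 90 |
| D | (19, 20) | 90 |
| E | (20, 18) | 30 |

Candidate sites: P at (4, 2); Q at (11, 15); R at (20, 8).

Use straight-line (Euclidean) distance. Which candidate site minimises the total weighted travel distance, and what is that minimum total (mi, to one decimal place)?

Total weighted distance at each candidate:
  P (4, 2): total = 5508.9
  Q (11, 15): total = 3273.1
  R (20, 8): total = 2021.1
Minimum is at R with total 2021.1 mi.

R, total 2021.1 mi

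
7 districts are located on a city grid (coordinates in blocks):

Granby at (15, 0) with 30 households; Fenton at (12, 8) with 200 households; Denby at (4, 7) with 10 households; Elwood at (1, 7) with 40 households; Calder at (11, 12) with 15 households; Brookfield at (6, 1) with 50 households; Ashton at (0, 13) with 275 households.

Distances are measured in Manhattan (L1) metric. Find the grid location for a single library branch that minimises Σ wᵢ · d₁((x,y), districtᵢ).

(1, 8)

Manhattan distance separates: Σwᵢ(|x−xᵢ|+|y−yᵢ|) = Σwᵢ|x−xᵢ| + Σwᵢ|y−yᵢ|, so x and y are optimised independently as 1-D weighted medians.
Total weight W = 620; half = 310.
x-coordinate, sorted with cumulative weight:
  x=0 (Ashton, w=275) cum 275
  x=1 (Elwood, w=40) cum 315  ← median
  x=4 (Denby, w=10) cum 325
  x=6 (Brookfield, w=50) cum 375
  x=11 (Calder, w=15) cum 390
  x=12 (Fenton, w=200) cum 590
  x=15 (Granby, w=30) cum 620
⇒ x* = 1
y-coordinate, sorted with cumulative weight:
  y=0 (Granby, w=30) cum 30
  y=1 (Brookfield, w=50) cum 80
  y=7 (Denby, w=10) cum 90
  y=7 (Elwood, w=40) cum 130
  y=8 (Fenton, w=200) cum 330  ← median
  y=12 (Calder, w=15) cum 345
  y=13 (Ashton, w=275) cum 620
⇒ y* = 8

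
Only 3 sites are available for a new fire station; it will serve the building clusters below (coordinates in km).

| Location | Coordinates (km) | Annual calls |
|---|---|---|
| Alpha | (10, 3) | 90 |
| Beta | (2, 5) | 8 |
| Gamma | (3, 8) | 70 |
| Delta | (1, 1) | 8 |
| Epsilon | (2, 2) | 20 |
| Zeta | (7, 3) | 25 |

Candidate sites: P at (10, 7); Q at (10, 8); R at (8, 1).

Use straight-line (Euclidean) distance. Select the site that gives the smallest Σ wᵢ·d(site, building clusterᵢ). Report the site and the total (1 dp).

R, total 1148.0 km

Total weighted distance at each candidate:
  P (10, 7): total = 1321.2
  Q (10, 8): total = 1445.3
  R (8, 1): total = 1148.0
Minimum is at R with total 1148.0 km.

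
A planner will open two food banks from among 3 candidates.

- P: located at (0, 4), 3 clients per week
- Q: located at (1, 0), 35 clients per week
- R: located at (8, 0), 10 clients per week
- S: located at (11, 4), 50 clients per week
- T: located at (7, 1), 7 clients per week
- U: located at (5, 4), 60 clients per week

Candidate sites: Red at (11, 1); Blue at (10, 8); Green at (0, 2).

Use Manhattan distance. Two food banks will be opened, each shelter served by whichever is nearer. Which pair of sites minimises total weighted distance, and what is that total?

{Red, Green}, total 749

Evaluate every pair (each demand assigned to the nearer of the two):
  {Red, Green}: total = 749
  {Blue, Green}: total = 937
  {Red, Blue}: total = 1185
Best pair: {Red, Green} with total 749.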